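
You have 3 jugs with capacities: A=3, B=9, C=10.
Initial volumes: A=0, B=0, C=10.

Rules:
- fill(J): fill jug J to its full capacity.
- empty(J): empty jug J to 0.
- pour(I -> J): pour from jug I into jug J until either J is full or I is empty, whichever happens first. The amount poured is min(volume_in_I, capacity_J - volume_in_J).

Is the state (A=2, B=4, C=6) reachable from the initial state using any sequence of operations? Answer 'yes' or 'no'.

BFS explored all 296 reachable states.
Reachable set includes: (0,0,0), (0,0,1), (0,0,2), (0,0,3), (0,0,4), (0,0,5), (0,0,6), (0,0,7), (0,0,8), (0,0,9), (0,0,10), (0,1,0) ...
Target (A=2, B=4, C=6) not in reachable set → no.

Answer: no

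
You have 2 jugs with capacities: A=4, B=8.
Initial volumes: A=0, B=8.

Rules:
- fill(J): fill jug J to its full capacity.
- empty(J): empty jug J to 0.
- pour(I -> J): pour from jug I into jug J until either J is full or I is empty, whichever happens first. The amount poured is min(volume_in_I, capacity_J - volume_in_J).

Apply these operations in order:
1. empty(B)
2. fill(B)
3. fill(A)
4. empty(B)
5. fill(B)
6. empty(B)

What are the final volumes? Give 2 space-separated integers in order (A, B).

Answer: 4 0

Derivation:
Step 1: empty(B) -> (A=0 B=0)
Step 2: fill(B) -> (A=0 B=8)
Step 3: fill(A) -> (A=4 B=8)
Step 4: empty(B) -> (A=4 B=0)
Step 5: fill(B) -> (A=4 B=8)
Step 6: empty(B) -> (A=4 B=0)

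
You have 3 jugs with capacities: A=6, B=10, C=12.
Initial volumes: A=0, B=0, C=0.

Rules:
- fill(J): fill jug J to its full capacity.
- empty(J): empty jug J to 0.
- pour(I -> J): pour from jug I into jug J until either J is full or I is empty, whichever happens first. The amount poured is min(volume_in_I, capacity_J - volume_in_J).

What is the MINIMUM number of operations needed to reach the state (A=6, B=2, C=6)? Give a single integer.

BFS from (A=0, B=0, C=0). One shortest path:
  1. fill(C) -> (A=0 B=0 C=12)
  2. pour(C -> B) -> (A=0 B=10 C=2)
  3. empty(B) -> (A=0 B=0 C=2)
  4. pour(C -> B) -> (A=0 B=2 C=0)
  5. fill(C) -> (A=0 B=2 C=12)
  6. pour(C -> A) -> (A=6 B=2 C=6)
Reached target in 6 moves.

Answer: 6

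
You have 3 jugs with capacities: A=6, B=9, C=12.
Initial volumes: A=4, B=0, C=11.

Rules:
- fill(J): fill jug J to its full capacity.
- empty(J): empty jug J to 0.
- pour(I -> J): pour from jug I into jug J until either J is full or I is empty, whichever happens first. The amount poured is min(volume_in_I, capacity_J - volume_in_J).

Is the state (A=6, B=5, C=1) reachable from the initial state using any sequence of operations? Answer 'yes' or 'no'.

BFS from (A=4, B=0, C=11):
  1. fill(B) -> (A=4 B=9 C=11)
  2. pour(B -> A) -> (A=6 B=7 C=11)
  3. pour(A -> C) -> (A=5 B=7 C=12)
  4. empty(C) -> (A=5 B=7 C=0)
  5. pour(B -> C) -> (A=5 B=0 C=7)
  6. pour(A -> B) -> (A=0 B=5 C=7)
  7. pour(C -> A) -> (A=6 B=5 C=1)
Target reached → yes.

Answer: yes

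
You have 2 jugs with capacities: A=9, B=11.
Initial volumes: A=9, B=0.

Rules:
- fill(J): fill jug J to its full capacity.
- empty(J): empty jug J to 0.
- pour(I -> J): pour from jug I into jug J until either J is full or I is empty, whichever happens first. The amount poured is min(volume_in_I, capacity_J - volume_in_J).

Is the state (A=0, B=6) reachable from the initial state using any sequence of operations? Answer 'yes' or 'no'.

BFS from (A=9, B=0):
  1. empty(A) -> (A=0 B=0)
  2. fill(B) -> (A=0 B=11)
  3. pour(B -> A) -> (A=9 B=2)
  4. empty(A) -> (A=0 B=2)
  5. pour(B -> A) -> (A=2 B=0)
  6. fill(B) -> (A=2 B=11)
  7. pour(B -> A) -> (A=9 B=4)
  8. empty(A) -> (A=0 B=4)
  9. pour(B -> A) -> (A=4 B=0)
  10. fill(B) -> (A=4 B=11)
  11. pour(B -> A) -> (A=9 B=6)
  12. empty(A) -> (A=0 B=6)
Target reached → yes.

Answer: yes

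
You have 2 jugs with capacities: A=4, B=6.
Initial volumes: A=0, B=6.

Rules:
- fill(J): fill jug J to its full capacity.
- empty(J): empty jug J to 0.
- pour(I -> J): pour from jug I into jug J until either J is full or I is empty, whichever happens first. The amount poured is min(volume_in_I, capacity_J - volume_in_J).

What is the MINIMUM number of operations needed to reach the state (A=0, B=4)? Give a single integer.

BFS from (A=0, B=6). One shortest path:
  1. fill(A) -> (A=4 B=6)
  2. empty(B) -> (A=4 B=0)
  3. pour(A -> B) -> (A=0 B=4)
Reached target in 3 moves.

Answer: 3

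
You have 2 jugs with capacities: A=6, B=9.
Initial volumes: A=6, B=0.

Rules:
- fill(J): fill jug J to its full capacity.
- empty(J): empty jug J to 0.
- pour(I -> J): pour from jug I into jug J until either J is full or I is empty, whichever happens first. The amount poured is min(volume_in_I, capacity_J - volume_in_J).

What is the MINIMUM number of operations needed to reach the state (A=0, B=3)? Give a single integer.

Answer: 4

Derivation:
BFS from (A=6, B=0). One shortest path:
  1. empty(A) -> (A=0 B=0)
  2. fill(B) -> (A=0 B=9)
  3. pour(B -> A) -> (A=6 B=3)
  4. empty(A) -> (A=0 B=3)
Reached target in 4 moves.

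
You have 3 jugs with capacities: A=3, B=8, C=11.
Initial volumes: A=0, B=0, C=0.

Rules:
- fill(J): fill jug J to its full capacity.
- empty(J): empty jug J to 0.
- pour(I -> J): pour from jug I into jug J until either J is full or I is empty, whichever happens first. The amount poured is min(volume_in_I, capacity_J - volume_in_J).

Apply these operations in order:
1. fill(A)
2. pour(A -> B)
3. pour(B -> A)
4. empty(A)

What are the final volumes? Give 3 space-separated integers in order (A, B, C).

Answer: 0 0 0

Derivation:
Step 1: fill(A) -> (A=3 B=0 C=0)
Step 2: pour(A -> B) -> (A=0 B=3 C=0)
Step 3: pour(B -> A) -> (A=3 B=0 C=0)
Step 4: empty(A) -> (A=0 B=0 C=0)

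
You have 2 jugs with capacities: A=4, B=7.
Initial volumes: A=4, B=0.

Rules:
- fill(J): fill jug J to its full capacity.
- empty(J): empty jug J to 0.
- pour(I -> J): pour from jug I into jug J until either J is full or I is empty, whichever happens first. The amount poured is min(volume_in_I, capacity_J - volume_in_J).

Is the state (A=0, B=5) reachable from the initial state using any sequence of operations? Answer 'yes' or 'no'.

Answer: yes

Derivation:
BFS from (A=4, B=0):
  1. pour(A -> B) -> (A=0 B=4)
  2. fill(A) -> (A=4 B=4)
  3. pour(A -> B) -> (A=1 B=7)
  4. empty(B) -> (A=1 B=0)
  5. pour(A -> B) -> (A=0 B=1)
  6. fill(A) -> (A=4 B=1)
  7. pour(A -> B) -> (A=0 B=5)
Target reached → yes.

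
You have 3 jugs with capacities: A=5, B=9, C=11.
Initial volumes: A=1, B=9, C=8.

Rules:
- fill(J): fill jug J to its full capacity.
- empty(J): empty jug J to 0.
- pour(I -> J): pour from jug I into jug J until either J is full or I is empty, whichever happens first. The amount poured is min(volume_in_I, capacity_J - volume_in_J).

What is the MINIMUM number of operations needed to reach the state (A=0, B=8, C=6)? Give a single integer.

BFS from (A=1, B=9, C=8). One shortest path:
  1. empty(B) -> (A=1 B=0 C=8)
  2. pour(C -> B) -> (A=1 B=8 C=0)
  3. pour(A -> C) -> (A=0 B=8 C=1)
  4. fill(A) -> (A=5 B=8 C=1)
  5. pour(A -> C) -> (A=0 B=8 C=6)
Reached target in 5 moves.

Answer: 5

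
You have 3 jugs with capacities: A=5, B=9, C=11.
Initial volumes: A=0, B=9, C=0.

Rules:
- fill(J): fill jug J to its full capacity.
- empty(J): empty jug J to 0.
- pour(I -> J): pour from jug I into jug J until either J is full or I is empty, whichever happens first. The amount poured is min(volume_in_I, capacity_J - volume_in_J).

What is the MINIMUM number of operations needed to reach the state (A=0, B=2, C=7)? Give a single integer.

BFS from (A=0, B=9, C=0). One shortest path:
  1. fill(A) -> (A=5 B=9 C=0)
  2. pour(B -> C) -> (A=5 B=0 C=9)
  3. pour(A -> B) -> (A=0 B=5 C=9)
  4. pour(C -> A) -> (A=5 B=5 C=4)
  5. pour(A -> B) -> (A=1 B=9 C=4)
  6. pour(B -> C) -> (A=1 B=2 C=11)
  7. pour(C -> A) -> (A=5 B=2 C=7)
  8. empty(A) -> (A=0 B=2 C=7)
Reached target in 8 moves.

Answer: 8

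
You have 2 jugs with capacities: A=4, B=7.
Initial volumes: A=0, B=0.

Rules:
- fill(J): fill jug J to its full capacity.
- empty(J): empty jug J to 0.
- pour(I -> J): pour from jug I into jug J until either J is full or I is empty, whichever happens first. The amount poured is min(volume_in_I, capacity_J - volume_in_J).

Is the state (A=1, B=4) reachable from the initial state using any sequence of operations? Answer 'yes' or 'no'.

Answer: no

Derivation:
BFS explored all 22 reachable states.
Reachable set includes: (0,0), (0,1), (0,2), (0,3), (0,4), (0,5), (0,6), (0,7), (1,0), (1,7), (2,0), (2,7) ...
Target (A=1, B=4) not in reachable set → no.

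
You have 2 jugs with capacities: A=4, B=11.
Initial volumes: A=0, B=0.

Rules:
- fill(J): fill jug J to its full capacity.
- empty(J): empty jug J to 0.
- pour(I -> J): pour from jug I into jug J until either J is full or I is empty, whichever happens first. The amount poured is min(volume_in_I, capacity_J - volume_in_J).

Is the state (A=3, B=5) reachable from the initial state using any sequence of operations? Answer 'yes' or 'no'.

Answer: no

Derivation:
BFS explored all 30 reachable states.
Reachable set includes: (0,0), (0,1), (0,2), (0,3), (0,4), (0,5), (0,6), (0,7), (0,8), (0,9), (0,10), (0,11) ...
Target (A=3, B=5) not in reachable set → no.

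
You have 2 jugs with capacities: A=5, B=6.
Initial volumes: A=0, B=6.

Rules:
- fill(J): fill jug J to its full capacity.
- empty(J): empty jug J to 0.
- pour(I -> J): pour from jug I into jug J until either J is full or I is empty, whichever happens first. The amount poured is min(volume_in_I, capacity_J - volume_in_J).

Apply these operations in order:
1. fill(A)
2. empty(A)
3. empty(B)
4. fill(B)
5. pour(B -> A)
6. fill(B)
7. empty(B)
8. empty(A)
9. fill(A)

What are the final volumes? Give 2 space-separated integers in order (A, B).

Step 1: fill(A) -> (A=5 B=6)
Step 2: empty(A) -> (A=0 B=6)
Step 3: empty(B) -> (A=0 B=0)
Step 4: fill(B) -> (A=0 B=6)
Step 5: pour(B -> A) -> (A=5 B=1)
Step 6: fill(B) -> (A=5 B=6)
Step 7: empty(B) -> (A=5 B=0)
Step 8: empty(A) -> (A=0 B=0)
Step 9: fill(A) -> (A=5 B=0)

Answer: 5 0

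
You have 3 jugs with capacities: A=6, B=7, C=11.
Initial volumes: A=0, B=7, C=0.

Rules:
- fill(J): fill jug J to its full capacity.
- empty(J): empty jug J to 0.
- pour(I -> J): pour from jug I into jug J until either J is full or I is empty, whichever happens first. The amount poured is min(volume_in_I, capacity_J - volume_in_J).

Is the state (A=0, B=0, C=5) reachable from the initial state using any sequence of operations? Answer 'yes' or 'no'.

BFS from (A=0, B=7, C=0):
  1. empty(B) -> (A=0 B=0 C=0)
  2. fill(C) -> (A=0 B=0 C=11)
  3. pour(C -> A) -> (A=6 B=0 C=5)
  4. empty(A) -> (A=0 B=0 C=5)
Target reached → yes.

Answer: yes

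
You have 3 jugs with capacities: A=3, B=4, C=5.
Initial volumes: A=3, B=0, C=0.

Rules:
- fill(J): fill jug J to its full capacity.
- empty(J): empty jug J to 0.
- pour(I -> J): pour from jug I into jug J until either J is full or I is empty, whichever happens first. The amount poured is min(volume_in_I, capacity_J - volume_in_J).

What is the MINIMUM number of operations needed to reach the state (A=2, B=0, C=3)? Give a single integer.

Answer: 6

Derivation:
BFS from (A=3, B=0, C=0). One shortest path:
  1. empty(A) -> (A=0 B=0 C=0)
  2. fill(C) -> (A=0 B=0 C=5)
  3. pour(C -> A) -> (A=3 B=0 C=2)
  4. pour(A -> B) -> (A=0 B=3 C=2)
  5. pour(C -> A) -> (A=2 B=3 C=0)
  6. pour(B -> C) -> (A=2 B=0 C=3)
Reached target in 6 moves.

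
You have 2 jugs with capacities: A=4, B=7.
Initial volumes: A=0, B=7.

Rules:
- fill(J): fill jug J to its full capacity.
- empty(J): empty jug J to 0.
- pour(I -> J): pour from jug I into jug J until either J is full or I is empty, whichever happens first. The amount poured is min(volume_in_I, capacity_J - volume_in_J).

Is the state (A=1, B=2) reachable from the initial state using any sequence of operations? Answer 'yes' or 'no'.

Answer: no

Derivation:
BFS explored all 22 reachable states.
Reachable set includes: (0,0), (0,1), (0,2), (0,3), (0,4), (0,5), (0,6), (0,7), (1,0), (1,7), (2,0), (2,7) ...
Target (A=1, B=2) not in reachable set → no.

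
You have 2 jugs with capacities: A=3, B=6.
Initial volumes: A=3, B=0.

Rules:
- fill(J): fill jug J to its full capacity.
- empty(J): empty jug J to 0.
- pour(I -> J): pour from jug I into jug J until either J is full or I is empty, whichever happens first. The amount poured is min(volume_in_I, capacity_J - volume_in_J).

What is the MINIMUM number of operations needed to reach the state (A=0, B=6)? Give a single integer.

BFS from (A=3, B=0). One shortest path:
  1. empty(A) -> (A=0 B=0)
  2. fill(B) -> (A=0 B=6)
Reached target in 2 moves.

Answer: 2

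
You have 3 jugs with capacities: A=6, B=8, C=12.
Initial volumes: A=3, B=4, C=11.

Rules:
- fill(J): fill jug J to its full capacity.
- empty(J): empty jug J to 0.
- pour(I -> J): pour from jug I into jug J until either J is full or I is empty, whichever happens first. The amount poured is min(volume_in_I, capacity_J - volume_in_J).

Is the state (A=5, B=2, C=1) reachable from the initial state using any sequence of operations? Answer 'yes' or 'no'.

Answer: no

Derivation:
BFS explored all 435 reachable states.
Reachable set includes: (0,0,0), (0,0,1), (0,0,2), (0,0,3), (0,0,4), (0,0,5), (0,0,6), (0,0,7), (0,0,8), (0,0,9), (0,0,10), (0,0,11) ...
Target (A=5, B=2, C=1) not in reachable set → no.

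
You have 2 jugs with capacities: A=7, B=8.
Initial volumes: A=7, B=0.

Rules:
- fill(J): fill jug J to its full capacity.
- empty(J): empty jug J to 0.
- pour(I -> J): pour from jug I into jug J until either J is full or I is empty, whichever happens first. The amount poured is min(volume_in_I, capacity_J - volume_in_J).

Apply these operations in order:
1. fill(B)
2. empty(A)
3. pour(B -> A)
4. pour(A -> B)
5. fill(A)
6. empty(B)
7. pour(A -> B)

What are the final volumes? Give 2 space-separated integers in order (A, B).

Answer: 0 7

Derivation:
Step 1: fill(B) -> (A=7 B=8)
Step 2: empty(A) -> (A=0 B=8)
Step 3: pour(B -> A) -> (A=7 B=1)
Step 4: pour(A -> B) -> (A=0 B=8)
Step 5: fill(A) -> (A=7 B=8)
Step 6: empty(B) -> (A=7 B=0)
Step 7: pour(A -> B) -> (A=0 B=7)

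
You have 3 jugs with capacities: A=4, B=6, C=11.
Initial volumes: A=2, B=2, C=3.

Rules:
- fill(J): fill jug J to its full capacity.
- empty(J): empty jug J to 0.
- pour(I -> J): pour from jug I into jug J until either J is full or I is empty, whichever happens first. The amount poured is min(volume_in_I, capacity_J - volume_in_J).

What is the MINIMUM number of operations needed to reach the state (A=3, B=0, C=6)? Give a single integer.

BFS from (A=2, B=2, C=3). One shortest path:
  1. fill(A) -> (A=4 B=2 C=3)
  2. pour(A -> B) -> (A=0 B=6 C=3)
  3. pour(C -> A) -> (A=3 B=6 C=0)
  4. pour(B -> C) -> (A=3 B=0 C=6)
Reached target in 4 moves.

Answer: 4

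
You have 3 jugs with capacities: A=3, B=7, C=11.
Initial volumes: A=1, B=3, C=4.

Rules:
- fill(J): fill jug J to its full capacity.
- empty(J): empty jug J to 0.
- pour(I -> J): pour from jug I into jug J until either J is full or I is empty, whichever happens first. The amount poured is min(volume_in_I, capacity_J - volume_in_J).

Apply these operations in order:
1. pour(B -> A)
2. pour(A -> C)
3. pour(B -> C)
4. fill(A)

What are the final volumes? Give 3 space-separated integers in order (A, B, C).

Step 1: pour(B -> A) -> (A=3 B=1 C=4)
Step 2: pour(A -> C) -> (A=0 B=1 C=7)
Step 3: pour(B -> C) -> (A=0 B=0 C=8)
Step 4: fill(A) -> (A=3 B=0 C=8)

Answer: 3 0 8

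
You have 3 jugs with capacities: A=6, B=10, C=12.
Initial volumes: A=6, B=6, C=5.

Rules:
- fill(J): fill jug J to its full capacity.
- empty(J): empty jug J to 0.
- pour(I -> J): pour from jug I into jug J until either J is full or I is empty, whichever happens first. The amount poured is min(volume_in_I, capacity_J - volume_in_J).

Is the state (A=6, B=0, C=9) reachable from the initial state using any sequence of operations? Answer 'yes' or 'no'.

Answer: yes

Derivation:
BFS from (A=6, B=6, C=5):
  1. empty(A) -> (A=0 B=6 C=5)
  2. fill(B) -> (A=0 B=10 C=5)
  3. pour(B -> A) -> (A=6 B=4 C=5)
  4. pour(B -> C) -> (A=6 B=0 C=9)
Target reached → yes.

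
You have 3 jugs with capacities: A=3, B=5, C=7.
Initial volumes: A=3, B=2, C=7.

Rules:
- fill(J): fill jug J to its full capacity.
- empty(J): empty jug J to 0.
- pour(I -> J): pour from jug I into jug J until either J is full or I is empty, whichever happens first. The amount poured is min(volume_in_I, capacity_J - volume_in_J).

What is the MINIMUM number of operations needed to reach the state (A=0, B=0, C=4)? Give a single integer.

BFS from (A=3, B=2, C=7). One shortest path:
  1. empty(A) -> (A=0 B=2 C=7)
  2. pour(C -> B) -> (A=0 B=5 C=4)
  3. empty(B) -> (A=0 B=0 C=4)
Reached target in 3 moves.

Answer: 3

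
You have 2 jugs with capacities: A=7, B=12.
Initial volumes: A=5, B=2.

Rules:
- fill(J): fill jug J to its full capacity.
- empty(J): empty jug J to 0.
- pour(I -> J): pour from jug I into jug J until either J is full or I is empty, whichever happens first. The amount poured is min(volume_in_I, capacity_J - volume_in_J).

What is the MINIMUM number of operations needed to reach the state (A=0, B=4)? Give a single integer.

Answer: 6

Derivation:
BFS from (A=5, B=2). One shortest path:
  1. fill(A) -> (A=7 B=2)
  2. pour(A -> B) -> (A=0 B=9)
  3. fill(A) -> (A=7 B=9)
  4. pour(A -> B) -> (A=4 B=12)
  5. empty(B) -> (A=4 B=0)
  6. pour(A -> B) -> (A=0 B=4)
Reached target in 6 moves.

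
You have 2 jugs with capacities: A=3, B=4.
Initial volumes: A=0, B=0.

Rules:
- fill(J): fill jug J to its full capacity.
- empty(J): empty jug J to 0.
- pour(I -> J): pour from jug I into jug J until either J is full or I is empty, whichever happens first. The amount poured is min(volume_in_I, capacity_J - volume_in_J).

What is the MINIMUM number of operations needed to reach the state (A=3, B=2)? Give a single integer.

Answer: 6

Derivation:
BFS from (A=0, B=0). One shortest path:
  1. fill(B) -> (A=0 B=4)
  2. pour(B -> A) -> (A=3 B=1)
  3. empty(A) -> (A=0 B=1)
  4. pour(B -> A) -> (A=1 B=0)
  5. fill(B) -> (A=1 B=4)
  6. pour(B -> A) -> (A=3 B=2)
Reached target in 6 moves.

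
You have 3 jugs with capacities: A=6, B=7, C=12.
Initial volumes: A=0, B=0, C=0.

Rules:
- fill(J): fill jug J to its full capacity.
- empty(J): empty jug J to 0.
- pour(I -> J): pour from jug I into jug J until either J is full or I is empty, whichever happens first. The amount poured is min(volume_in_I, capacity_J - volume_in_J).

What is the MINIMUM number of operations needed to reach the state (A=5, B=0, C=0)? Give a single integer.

BFS from (A=0, B=0, C=0). One shortest path:
  1. fill(C) -> (A=0 B=0 C=12)
  2. pour(C -> B) -> (A=0 B=7 C=5)
  3. empty(B) -> (A=0 B=0 C=5)
  4. pour(C -> A) -> (A=5 B=0 C=0)
Reached target in 4 moves.

Answer: 4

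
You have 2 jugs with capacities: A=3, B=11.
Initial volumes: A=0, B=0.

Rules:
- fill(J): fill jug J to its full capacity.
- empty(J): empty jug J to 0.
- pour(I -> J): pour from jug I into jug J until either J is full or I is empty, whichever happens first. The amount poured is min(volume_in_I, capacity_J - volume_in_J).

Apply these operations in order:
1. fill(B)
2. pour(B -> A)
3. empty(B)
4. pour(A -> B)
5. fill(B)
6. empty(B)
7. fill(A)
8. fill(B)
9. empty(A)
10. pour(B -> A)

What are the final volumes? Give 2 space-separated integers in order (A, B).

Answer: 3 8

Derivation:
Step 1: fill(B) -> (A=0 B=11)
Step 2: pour(B -> A) -> (A=3 B=8)
Step 3: empty(B) -> (A=3 B=0)
Step 4: pour(A -> B) -> (A=0 B=3)
Step 5: fill(B) -> (A=0 B=11)
Step 6: empty(B) -> (A=0 B=0)
Step 7: fill(A) -> (A=3 B=0)
Step 8: fill(B) -> (A=3 B=11)
Step 9: empty(A) -> (A=0 B=11)
Step 10: pour(B -> A) -> (A=3 B=8)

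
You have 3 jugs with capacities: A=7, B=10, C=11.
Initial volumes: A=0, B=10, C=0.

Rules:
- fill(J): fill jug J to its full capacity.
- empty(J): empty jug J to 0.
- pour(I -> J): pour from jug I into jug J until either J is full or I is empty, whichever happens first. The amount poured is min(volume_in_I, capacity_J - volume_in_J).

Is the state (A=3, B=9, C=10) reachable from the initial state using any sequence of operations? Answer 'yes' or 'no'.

BFS explored all 516 reachable states.
Reachable set includes: (0,0,0), (0,0,1), (0,0,2), (0,0,3), (0,0,4), (0,0,5), (0,0,6), (0,0,7), (0,0,8), (0,0,9), (0,0,10), (0,0,11) ...
Target (A=3, B=9, C=10) not in reachable set → no.

Answer: no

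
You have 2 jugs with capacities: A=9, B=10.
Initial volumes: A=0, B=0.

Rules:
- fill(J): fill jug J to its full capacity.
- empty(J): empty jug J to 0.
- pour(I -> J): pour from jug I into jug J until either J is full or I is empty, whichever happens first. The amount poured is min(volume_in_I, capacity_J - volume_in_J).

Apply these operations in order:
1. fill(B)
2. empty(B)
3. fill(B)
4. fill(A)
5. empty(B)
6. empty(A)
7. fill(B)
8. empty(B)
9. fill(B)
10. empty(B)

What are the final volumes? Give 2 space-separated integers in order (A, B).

Answer: 0 0

Derivation:
Step 1: fill(B) -> (A=0 B=10)
Step 2: empty(B) -> (A=0 B=0)
Step 3: fill(B) -> (A=0 B=10)
Step 4: fill(A) -> (A=9 B=10)
Step 5: empty(B) -> (A=9 B=0)
Step 6: empty(A) -> (A=0 B=0)
Step 7: fill(B) -> (A=0 B=10)
Step 8: empty(B) -> (A=0 B=0)
Step 9: fill(B) -> (A=0 B=10)
Step 10: empty(B) -> (A=0 B=0)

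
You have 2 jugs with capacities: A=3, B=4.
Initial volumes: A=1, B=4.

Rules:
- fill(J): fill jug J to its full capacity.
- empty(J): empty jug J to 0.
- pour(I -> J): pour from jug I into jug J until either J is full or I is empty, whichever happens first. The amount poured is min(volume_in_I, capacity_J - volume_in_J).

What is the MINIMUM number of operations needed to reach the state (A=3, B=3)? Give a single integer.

Answer: 4

Derivation:
BFS from (A=1, B=4). One shortest path:
  1. fill(A) -> (A=3 B=4)
  2. empty(B) -> (A=3 B=0)
  3. pour(A -> B) -> (A=0 B=3)
  4. fill(A) -> (A=3 B=3)
Reached target in 4 moves.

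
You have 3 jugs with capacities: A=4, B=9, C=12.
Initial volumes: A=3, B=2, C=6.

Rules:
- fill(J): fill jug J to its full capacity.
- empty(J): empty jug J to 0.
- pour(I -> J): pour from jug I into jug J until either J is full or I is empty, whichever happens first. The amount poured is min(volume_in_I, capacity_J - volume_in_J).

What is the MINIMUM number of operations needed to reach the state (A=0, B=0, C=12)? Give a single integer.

Answer: 3

Derivation:
BFS from (A=3, B=2, C=6). One shortest path:
  1. fill(A) -> (A=4 B=2 C=6)
  2. pour(A -> B) -> (A=0 B=6 C=6)
  3. pour(B -> C) -> (A=0 B=0 C=12)
Reached target in 3 moves.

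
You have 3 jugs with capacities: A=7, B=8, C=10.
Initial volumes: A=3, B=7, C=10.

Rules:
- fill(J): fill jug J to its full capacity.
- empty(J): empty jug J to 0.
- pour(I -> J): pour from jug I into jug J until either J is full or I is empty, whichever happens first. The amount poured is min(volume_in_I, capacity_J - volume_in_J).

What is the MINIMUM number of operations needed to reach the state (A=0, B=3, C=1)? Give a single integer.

Answer: 5

Derivation:
BFS from (A=3, B=7, C=10). One shortest path:
  1. pour(C -> B) -> (A=3 B=8 C=9)
  2. empty(B) -> (A=3 B=0 C=9)
  3. pour(C -> B) -> (A=3 B=8 C=1)
  4. empty(B) -> (A=3 B=0 C=1)
  5. pour(A -> B) -> (A=0 B=3 C=1)
Reached target in 5 moves.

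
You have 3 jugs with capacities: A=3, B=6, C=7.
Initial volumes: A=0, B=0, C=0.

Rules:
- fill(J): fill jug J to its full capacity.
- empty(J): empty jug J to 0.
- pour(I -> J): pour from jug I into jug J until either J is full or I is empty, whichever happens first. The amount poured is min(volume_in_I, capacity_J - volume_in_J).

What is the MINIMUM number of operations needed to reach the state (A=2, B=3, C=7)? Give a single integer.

BFS from (A=0, B=0, C=0). One shortest path:
  1. fill(B) -> (A=0 B=6 C=0)
  2. pour(B -> C) -> (A=0 B=0 C=6)
  3. fill(B) -> (A=0 B=6 C=6)
  4. pour(B -> A) -> (A=3 B=3 C=6)
  5. pour(A -> C) -> (A=2 B=3 C=7)
Reached target in 5 moves.

Answer: 5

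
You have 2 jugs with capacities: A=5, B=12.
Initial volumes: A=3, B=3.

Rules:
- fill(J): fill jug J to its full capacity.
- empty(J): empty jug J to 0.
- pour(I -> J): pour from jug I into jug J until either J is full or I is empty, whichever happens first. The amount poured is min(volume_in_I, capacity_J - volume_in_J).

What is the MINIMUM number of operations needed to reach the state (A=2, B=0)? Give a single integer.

Answer: 7

Derivation:
BFS from (A=3, B=3). One shortest path:
  1. empty(A) -> (A=0 B=3)
  2. fill(B) -> (A=0 B=12)
  3. pour(B -> A) -> (A=5 B=7)
  4. empty(A) -> (A=0 B=7)
  5. pour(B -> A) -> (A=5 B=2)
  6. empty(A) -> (A=0 B=2)
  7. pour(B -> A) -> (A=2 B=0)
Reached target in 7 moves.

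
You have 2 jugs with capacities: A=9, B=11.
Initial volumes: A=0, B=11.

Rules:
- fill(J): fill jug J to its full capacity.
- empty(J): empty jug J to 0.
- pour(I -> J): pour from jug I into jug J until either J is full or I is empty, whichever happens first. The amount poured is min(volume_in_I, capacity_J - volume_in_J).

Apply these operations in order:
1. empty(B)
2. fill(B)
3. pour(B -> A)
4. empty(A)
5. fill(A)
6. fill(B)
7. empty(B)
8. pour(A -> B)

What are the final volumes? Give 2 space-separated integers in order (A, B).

Step 1: empty(B) -> (A=0 B=0)
Step 2: fill(B) -> (A=0 B=11)
Step 3: pour(B -> A) -> (A=9 B=2)
Step 4: empty(A) -> (A=0 B=2)
Step 5: fill(A) -> (A=9 B=2)
Step 6: fill(B) -> (A=9 B=11)
Step 7: empty(B) -> (A=9 B=0)
Step 8: pour(A -> B) -> (A=0 B=9)

Answer: 0 9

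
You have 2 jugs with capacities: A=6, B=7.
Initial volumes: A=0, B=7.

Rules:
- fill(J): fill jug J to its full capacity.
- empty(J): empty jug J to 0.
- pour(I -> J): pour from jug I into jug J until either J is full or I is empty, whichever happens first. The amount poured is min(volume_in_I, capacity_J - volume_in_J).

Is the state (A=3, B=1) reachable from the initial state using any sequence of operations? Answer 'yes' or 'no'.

Answer: no

Derivation:
BFS explored all 26 reachable states.
Reachable set includes: (0,0), (0,1), (0,2), (0,3), (0,4), (0,5), (0,6), (0,7), (1,0), (1,7), (2,0), (2,7) ...
Target (A=3, B=1) not in reachable set → no.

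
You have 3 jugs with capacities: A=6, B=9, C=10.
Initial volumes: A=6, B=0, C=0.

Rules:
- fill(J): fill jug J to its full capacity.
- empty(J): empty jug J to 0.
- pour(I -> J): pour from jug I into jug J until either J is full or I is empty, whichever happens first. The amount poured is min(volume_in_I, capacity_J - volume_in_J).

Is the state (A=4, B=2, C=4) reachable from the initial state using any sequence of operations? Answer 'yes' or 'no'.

BFS explored all 410 reachable states.
Reachable set includes: (0,0,0), (0,0,1), (0,0,2), (0,0,3), (0,0,4), (0,0,5), (0,0,6), (0,0,7), (0,0,8), (0,0,9), (0,0,10), (0,1,0) ...
Target (A=4, B=2, C=4) not in reachable set → no.

Answer: no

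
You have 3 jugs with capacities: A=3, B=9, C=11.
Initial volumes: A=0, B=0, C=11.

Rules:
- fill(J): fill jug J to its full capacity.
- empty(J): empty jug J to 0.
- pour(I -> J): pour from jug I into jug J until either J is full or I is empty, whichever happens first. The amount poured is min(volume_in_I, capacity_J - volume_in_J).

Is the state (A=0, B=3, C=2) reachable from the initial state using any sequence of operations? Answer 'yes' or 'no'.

Answer: yes

Derivation:
BFS from (A=0, B=0, C=11):
  1. fill(A) -> (A=3 B=0 C=11)
  2. pour(C -> B) -> (A=3 B=9 C=2)
  3. empty(B) -> (A=3 B=0 C=2)
  4. pour(A -> B) -> (A=0 B=3 C=2)
Target reached → yes.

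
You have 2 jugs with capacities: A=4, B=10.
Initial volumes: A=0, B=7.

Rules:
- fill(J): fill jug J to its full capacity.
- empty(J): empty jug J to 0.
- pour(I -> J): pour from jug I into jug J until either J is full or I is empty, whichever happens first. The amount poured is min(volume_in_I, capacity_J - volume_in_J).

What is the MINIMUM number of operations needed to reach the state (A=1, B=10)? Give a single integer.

Answer: 2

Derivation:
BFS from (A=0, B=7). One shortest path:
  1. fill(A) -> (A=4 B=7)
  2. pour(A -> B) -> (A=1 B=10)
Reached target in 2 moves.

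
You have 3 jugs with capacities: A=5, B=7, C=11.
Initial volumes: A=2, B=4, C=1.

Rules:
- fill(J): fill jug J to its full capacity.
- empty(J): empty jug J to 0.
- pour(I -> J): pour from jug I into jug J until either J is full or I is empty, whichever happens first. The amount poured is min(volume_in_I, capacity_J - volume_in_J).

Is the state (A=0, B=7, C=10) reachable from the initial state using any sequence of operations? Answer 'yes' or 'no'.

BFS from (A=2, B=4, C=1):
  1. fill(C) -> (A=2 B=4 C=11)
  2. pour(A -> B) -> (A=0 B=6 C=11)
  3. pour(C -> B) -> (A=0 B=7 C=10)
Target reached → yes.

Answer: yes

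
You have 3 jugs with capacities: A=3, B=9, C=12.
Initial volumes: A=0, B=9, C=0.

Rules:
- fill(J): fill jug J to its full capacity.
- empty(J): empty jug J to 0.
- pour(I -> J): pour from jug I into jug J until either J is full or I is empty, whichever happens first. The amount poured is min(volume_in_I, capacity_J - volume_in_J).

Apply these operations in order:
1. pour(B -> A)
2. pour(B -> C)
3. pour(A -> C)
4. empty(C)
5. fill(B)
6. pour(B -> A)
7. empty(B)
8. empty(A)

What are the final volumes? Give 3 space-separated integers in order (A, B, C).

Step 1: pour(B -> A) -> (A=3 B=6 C=0)
Step 2: pour(B -> C) -> (A=3 B=0 C=6)
Step 3: pour(A -> C) -> (A=0 B=0 C=9)
Step 4: empty(C) -> (A=0 B=0 C=0)
Step 5: fill(B) -> (A=0 B=9 C=0)
Step 6: pour(B -> A) -> (A=3 B=6 C=0)
Step 7: empty(B) -> (A=3 B=0 C=0)
Step 8: empty(A) -> (A=0 B=0 C=0)

Answer: 0 0 0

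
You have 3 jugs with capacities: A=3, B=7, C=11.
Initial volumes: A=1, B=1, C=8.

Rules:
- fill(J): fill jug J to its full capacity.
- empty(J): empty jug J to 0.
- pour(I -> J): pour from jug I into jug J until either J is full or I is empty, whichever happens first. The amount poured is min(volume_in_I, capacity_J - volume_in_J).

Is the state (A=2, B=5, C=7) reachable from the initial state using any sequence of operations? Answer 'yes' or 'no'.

Answer: no

Derivation:
BFS explored all 265 reachable states.
Reachable set includes: (0,0,0), (0,0,1), (0,0,2), (0,0,3), (0,0,4), (0,0,5), (0,0,6), (0,0,7), (0,0,8), (0,0,9), (0,0,10), (0,0,11) ...
Target (A=2, B=5, C=7) not in reachable set → no.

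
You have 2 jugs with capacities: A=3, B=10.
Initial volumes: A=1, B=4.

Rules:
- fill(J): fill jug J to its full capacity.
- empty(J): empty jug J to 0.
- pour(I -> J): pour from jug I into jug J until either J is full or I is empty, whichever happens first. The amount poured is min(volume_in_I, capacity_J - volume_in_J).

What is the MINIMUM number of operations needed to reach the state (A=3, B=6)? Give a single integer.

BFS from (A=1, B=4). One shortest path:
  1. fill(A) -> (A=3 B=4)
  2. empty(B) -> (A=3 B=0)
  3. pour(A -> B) -> (A=0 B=3)
  4. fill(A) -> (A=3 B=3)
  5. pour(A -> B) -> (A=0 B=6)
  6. fill(A) -> (A=3 B=6)
Reached target in 6 moves.

Answer: 6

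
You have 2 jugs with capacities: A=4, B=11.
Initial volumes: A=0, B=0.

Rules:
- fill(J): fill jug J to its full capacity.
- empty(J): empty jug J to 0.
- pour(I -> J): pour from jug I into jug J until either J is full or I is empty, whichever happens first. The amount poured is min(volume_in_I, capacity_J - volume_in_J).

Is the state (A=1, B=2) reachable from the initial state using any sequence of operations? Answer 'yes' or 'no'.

BFS explored all 30 reachable states.
Reachable set includes: (0,0), (0,1), (0,2), (0,3), (0,4), (0,5), (0,6), (0,7), (0,8), (0,9), (0,10), (0,11) ...
Target (A=1, B=2) not in reachable set → no.

Answer: no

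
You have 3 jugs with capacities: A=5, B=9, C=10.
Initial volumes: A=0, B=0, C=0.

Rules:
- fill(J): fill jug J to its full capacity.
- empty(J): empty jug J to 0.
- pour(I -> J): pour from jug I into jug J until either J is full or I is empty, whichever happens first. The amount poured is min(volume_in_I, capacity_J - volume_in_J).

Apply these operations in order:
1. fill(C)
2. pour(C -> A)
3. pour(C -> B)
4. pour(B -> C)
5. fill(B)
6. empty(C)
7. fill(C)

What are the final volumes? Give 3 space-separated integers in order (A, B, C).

Step 1: fill(C) -> (A=0 B=0 C=10)
Step 2: pour(C -> A) -> (A=5 B=0 C=5)
Step 3: pour(C -> B) -> (A=5 B=5 C=0)
Step 4: pour(B -> C) -> (A=5 B=0 C=5)
Step 5: fill(B) -> (A=5 B=9 C=5)
Step 6: empty(C) -> (A=5 B=9 C=0)
Step 7: fill(C) -> (A=5 B=9 C=10)

Answer: 5 9 10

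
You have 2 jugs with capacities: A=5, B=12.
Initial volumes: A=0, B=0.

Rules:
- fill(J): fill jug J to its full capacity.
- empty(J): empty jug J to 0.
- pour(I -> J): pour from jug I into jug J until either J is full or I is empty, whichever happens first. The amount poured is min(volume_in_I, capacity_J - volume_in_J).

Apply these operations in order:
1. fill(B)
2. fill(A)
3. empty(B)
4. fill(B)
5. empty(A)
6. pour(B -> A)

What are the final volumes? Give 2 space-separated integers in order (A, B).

Answer: 5 7

Derivation:
Step 1: fill(B) -> (A=0 B=12)
Step 2: fill(A) -> (A=5 B=12)
Step 3: empty(B) -> (A=5 B=0)
Step 4: fill(B) -> (A=5 B=12)
Step 5: empty(A) -> (A=0 B=12)
Step 6: pour(B -> A) -> (A=5 B=7)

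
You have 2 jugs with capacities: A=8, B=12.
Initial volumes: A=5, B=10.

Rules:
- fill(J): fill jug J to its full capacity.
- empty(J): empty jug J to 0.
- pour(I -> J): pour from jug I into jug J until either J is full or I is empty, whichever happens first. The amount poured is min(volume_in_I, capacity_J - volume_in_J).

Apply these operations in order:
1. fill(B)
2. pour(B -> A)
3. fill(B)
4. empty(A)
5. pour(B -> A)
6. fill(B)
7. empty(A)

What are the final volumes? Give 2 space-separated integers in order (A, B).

Step 1: fill(B) -> (A=5 B=12)
Step 2: pour(B -> A) -> (A=8 B=9)
Step 3: fill(B) -> (A=8 B=12)
Step 4: empty(A) -> (A=0 B=12)
Step 5: pour(B -> A) -> (A=8 B=4)
Step 6: fill(B) -> (A=8 B=12)
Step 7: empty(A) -> (A=0 B=12)

Answer: 0 12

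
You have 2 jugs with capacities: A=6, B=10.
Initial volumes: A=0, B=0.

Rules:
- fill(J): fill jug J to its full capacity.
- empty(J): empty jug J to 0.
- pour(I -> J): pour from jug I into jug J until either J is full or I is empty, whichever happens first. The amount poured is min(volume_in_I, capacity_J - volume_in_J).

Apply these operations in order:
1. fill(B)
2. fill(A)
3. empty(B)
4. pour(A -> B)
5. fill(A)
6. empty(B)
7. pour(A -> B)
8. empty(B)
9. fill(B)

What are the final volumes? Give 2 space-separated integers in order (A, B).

Step 1: fill(B) -> (A=0 B=10)
Step 2: fill(A) -> (A=6 B=10)
Step 3: empty(B) -> (A=6 B=0)
Step 4: pour(A -> B) -> (A=0 B=6)
Step 5: fill(A) -> (A=6 B=6)
Step 6: empty(B) -> (A=6 B=0)
Step 7: pour(A -> B) -> (A=0 B=6)
Step 8: empty(B) -> (A=0 B=0)
Step 9: fill(B) -> (A=0 B=10)

Answer: 0 10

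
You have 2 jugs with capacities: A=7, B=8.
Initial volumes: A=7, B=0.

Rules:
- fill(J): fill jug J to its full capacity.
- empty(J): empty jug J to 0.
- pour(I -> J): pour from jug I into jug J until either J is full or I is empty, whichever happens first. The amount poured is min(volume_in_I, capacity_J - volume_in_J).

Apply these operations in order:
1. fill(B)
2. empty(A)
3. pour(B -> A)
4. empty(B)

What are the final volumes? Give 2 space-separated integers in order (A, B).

Step 1: fill(B) -> (A=7 B=8)
Step 2: empty(A) -> (A=0 B=8)
Step 3: pour(B -> A) -> (A=7 B=1)
Step 4: empty(B) -> (A=7 B=0)

Answer: 7 0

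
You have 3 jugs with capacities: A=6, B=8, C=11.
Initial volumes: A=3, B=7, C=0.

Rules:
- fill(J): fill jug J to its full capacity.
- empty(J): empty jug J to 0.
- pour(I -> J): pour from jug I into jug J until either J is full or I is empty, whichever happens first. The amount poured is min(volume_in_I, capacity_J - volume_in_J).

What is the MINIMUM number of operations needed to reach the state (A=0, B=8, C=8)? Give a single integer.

Answer: 4

Derivation:
BFS from (A=3, B=7, C=0). One shortest path:
  1. empty(A) -> (A=0 B=7 C=0)
  2. fill(B) -> (A=0 B=8 C=0)
  3. pour(B -> C) -> (A=0 B=0 C=8)
  4. fill(B) -> (A=0 B=8 C=8)
Reached target in 4 moves.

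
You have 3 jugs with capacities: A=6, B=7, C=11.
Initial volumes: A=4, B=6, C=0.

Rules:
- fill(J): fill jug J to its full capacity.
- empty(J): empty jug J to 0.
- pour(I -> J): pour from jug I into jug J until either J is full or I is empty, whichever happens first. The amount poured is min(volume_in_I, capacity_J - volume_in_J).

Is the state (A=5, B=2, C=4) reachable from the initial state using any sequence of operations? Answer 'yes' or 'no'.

BFS explored all 372 reachable states.
Reachable set includes: (0,0,0), (0,0,1), (0,0,2), (0,0,3), (0,0,4), (0,0,5), (0,0,6), (0,0,7), (0,0,8), (0,0,9), (0,0,10), (0,0,11) ...
Target (A=5, B=2, C=4) not in reachable set → no.

Answer: no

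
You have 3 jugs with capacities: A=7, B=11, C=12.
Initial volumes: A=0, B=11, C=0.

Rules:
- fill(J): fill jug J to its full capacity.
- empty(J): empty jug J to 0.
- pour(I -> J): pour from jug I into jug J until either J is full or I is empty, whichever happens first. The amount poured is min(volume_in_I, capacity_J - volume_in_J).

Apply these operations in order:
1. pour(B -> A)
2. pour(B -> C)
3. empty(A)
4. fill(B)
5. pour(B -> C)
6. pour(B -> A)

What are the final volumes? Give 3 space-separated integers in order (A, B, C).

Step 1: pour(B -> A) -> (A=7 B=4 C=0)
Step 2: pour(B -> C) -> (A=7 B=0 C=4)
Step 3: empty(A) -> (A=0 B=0 C=4)
Step 4: fill(B) -> (A=0 B=11 C=4)
Step 5: pour(B -> C) -> (A=0 B=3 C=12)
Step 6: pour(B -> A) -> (A=3 B=0 C=12)

Answer: 3 0 12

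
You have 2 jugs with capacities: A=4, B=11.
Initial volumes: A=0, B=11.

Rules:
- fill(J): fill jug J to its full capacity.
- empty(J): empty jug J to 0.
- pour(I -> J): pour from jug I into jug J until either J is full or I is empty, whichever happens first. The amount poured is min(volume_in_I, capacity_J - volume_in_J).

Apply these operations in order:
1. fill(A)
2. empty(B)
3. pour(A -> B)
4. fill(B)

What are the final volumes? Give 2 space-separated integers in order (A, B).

Answer: 0 11

Derivation:
Step 1: fill(A) -> (A=4 B=11)
Step 2: empty(B) -> (A=4 B=0)
Step 3: pour(A -> B) -> (A=0 B=4)
Step 4: fill(B) -> (A=0 B=11)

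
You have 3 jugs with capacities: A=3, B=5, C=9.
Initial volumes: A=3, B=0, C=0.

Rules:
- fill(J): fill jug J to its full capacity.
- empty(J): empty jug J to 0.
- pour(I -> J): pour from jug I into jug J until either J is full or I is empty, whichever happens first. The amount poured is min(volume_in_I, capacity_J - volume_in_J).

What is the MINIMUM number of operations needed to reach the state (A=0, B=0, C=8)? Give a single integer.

Answer: 3

Derivation:
BFS from (A=3, B=0, C=0). One shortest path:
  1. fill(B) -> (A=3 B=5 C=0)
  2. pour(A -> C) -> (A=0 B=5 C=3)
  3. pour(B -> C) -> (A=0 B=0 C=8)
Reached target in 3 moves.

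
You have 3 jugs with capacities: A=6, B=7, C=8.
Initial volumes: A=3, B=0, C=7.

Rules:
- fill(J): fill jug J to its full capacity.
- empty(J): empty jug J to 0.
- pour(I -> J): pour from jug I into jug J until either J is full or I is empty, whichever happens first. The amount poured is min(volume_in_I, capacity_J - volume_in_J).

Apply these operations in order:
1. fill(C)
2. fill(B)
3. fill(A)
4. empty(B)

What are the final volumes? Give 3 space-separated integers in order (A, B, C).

Step 1: fill(C) -> (A=3 B=0 C=8)
Step 2: fill(B) -> (A=3 B=7 C=8)
Step 3: fill(A) -> (A=6 B=7 C=8)
Step 4: empty(B) -> (A=6 B=0 C=8)

Answer: 6 0 8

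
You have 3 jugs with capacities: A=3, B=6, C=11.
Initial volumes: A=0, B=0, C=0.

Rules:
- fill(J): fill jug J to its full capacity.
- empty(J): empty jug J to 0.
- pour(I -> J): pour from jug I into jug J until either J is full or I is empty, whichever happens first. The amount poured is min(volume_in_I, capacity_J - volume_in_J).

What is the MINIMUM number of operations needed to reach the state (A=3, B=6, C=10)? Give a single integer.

Answer: 7

Derivation:
BFS from (A=0, B=0, C=0). One shortest path:
  1. fill(A) -> (A=3 B=0 C=0)
  2. fill(C) -> (A=3 B=0 C=11)
  3. pour(C -> B) -> (A=3 B=6 C=5)
  4. empty(B) -> (A=3 B=0 C=5)
  5. pour(C -> B) -> (A=3 B=5 C=0)
  6. fill(C) -> (A=3 B=5 C=11)
  7. pour(C -> B) -> (A=3 B=6 C=10)
Reached target in 7 moves.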